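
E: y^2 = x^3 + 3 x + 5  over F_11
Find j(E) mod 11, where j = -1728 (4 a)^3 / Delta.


Delta = -16(4 a^3 + 27 b^2) mod 11 = 1
-1728 * (4 a)^3 = -1728 * (4*3)^3 mod 11 = 10
j = 10 * 1^(-1) mod 11 = 10

j = 10 (mod 11)


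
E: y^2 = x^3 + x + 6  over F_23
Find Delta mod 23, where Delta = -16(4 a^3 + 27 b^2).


4 a^3 + 27 b^2 = 4*1^3 + 27*6^2 = 4 + 972 = 976
Delta = -16 * (976) = -15616
Delta mod 23 = 1

Delta = 1 (mod 23)


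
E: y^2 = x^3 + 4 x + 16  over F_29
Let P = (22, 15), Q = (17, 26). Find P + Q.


P != Q, so use the chord formula.
s = (y2 - y1) / (x2 - x1) = (11) / (24) mod 29 = 21
x3 = s^2 - x1 - x2 mod 29 = 21^2 - 22 - 17 = 25
y3 = s (x1 - x3) - y1 mod 29 = 21 * (22 - 25) - 15 = 9

P + Q = (25, 9)


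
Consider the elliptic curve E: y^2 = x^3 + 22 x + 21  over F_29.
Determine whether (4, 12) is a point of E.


Check whether y^2 = x^3 + 22 x + 21 (mod 29) for (x, y) = (4, 12).
LHS: y^2 = 12^2 mod 29 = 28
RHS: x^3 + 22 x + 21 = 4^3 + 22*4 + 21 mod 29 = 28
LHS = RHS

Yes, on the curve


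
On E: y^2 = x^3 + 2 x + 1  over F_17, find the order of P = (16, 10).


Compute successive multiples of P until we hit O:
  1P = (16, 10)
  2P = (1, 15)
  3P = (2, 8)
  4P = (7, 1)
  5P = (12, 11)
  6P = (5, 0)
  7P = (12, 6)
  8P = (7, 16)
  ... (continuing to 12P)
  12P = O

ord(P) = 12


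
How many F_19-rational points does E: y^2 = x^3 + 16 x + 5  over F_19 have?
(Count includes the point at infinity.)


For each x in F_19, count y with y^2 = x^3 + 16 x + 5 mod 19:
  x = 0: RHS = 5, y in [9, 10]  -> 2 point(s)
  x = 2: RHS = 7, y in [8, 11]  -> 2 point(s)
  x = 3: RHS = 4, y in [2, 17]  -> 2 point(s)
  x = 4: RHS = 0, y in [0]  -> 1 point(s)
  x = 5: RHS = 1, y in [1, 18]  -> 2 point(s)
  x = 7: RHS = 4, y in [2, 17]  -> 2 point(s)
  x = 9: RHS = 4, y in [2, 17]  -> 2 point(s)
  x = 10: RHS = 6, y in [5, 14]  -> 2 point(s)
  x = 11: RHS = 11, y in [7, 12]  -> 2 point(s)
  x = 12: RHS = 6, y in [5, 14]  -> 2 point(s)
  x = 13: RHS = 16, y in [4, 15]  -> 2 point(s)
  x = 14: RHS = 9, y in [3, 16]  -> 2 point(s)
  x = 16: RHS = 6, y in [5, 14]  -> 2 point(s)
  x = 18: RHS = 7, y in [8, 11]  -> 2 point(s)
Affine points: 27. Add the point at infinity: total = 28.

#E(F_19) = 28


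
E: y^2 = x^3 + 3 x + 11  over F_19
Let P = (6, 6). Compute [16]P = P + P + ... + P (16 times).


k = 16 = 10000_2 (binary, LSB first: 00001)
Double-and-add from P = (6, 6):
  bit 0 = 0: acc unchanged = O
  bit 1 = 0: acc unchanged = O
  bit 2 = 0: acc unchanged = O
  bit 3 = 0: acc unchanged = O
  bit 4 = 1: acc = O + (0, 7) = (0, 7)

16P = (0, 7)


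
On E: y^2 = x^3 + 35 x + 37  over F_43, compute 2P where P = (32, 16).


Doubling: s = (3 x1^2 + a) / (2 y1)
s = (3*32^2 + 35) / (2*16) mod 43 = 42
x3 = s^2 - 2 x1 mod 43 = 42^2 - 2*32 = 23
y3 = s (x1 - x3) - y1 mod 43 = 42 * (32 - 23) - 16 = 18

2P = (23, 18)


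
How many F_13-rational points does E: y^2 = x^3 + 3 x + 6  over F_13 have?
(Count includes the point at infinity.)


For each x in F_13, count y with y^2 = x^3 + 3 x + 6 mod 13:
  x = 1: RHS = 10, y in [6, 7]  -> 2 point(s)
  x = 3: RHS = 3, y in [4, 9]  -> 2 point(s)
  x = 4: RHS = 4, y in [2, 11]  -> 2 point(s)
  x = 5: RHS = 3, y in [4, 9]  -> 2 point(s)
  x = 8: RHS = 9, y in [3, 10]  -> 2 point(s)
  x = 10: RHS = 9, y in [3, 10]  -> 2 point(s)
Affine points: 12. Add the point at infinity: total = 13.

#E(F_13) = 13


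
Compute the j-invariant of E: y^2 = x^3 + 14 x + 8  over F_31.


Delta = -16(4 a^3 + 27 b^2) mod 31 = 3
-1728 * (4 a)^3 = -1728 * (4*14)^3 mod 31 = 8
j = 8 * 3^(-1) mod 31 = 13

j = 13 (mod 31)


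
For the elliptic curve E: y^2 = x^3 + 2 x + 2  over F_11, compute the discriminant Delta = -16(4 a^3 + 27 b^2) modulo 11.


4 a^3 + 27 b^2 = 4*2^3 + 27*2^2 = 32 + 108 = 140
Delta = -16 * (140) = -2240
Delta mod 11 = 4

Delta = 4 (mod 11)


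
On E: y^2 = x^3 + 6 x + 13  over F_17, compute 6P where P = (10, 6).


k = 6 = 110_2 (binary, LSB first: 011)
Double-and-add from P = (10, 6):
  bit 0 = 0: acc unchanged = O
  bit 1 = 1: acc = O + (14, 11) = (14, 11)
  bit 2 = 1: acc = (14, 11) + (4, 4) = (0, 9)

6P = (0, 9)


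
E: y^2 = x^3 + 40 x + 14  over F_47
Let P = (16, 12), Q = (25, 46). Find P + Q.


P != Q, so use the chord formula.
s = (y2 - y1) / (x2 - x1) = (34) / (9) mod 47 = 9
x3 = s^2 - x1 - x2 mod 47 = 9^2 - 16 - 25 = 40
y3 = s (x1 - x3) - y1 mod 47 = 9 * (16 - 40) - 12 = 7

P + Q = (40, 7)


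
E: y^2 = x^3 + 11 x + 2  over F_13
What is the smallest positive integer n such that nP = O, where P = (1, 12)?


Compute successive multiples of P until we hit O:
  1P = (1, 12)
  2P = (8, 11)
  3P = (8, 2)
  4P = (1, 1)
  5P = O

ord(P) = 5


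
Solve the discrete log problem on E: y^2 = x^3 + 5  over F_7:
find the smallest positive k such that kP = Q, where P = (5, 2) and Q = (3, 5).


Enumerate multiples of P until we hit Q = (3, 5):
  1P = (5, 2)
  2P = (6, 2)
  3P = (3, 5)
Match found at i = 3.

k = 3


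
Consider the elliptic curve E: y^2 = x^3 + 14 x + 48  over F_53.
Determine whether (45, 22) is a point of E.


Check whether y^2 = x^3 + 14 x + 48 (mod 53) for (x, y) = (45, 22).
LHS: y^2 = 22^2 mod 53 = 7
RHS: x^3 + 14 x + 48 = 45^3 + 14*45 + 48 mod 53 = 7
LHS = RHS

Yes, on the curve


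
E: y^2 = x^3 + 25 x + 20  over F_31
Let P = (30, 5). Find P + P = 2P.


Doubling: s = (3 x1^2 + a) / (2 y1)
s = (3*30^2 + 25) / (2*5) mod 31 = 9
x3 = s^2 - 2 x1 mod 31 = 9^2 - 2*30 = 21
y3 = s (x1 - x3) - y1 mod 31 = 9 * (30 - 21) - 5 = 14

2P = (21, 14)


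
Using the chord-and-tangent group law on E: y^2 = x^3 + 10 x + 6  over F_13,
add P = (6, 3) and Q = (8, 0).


P != Q, so use the chord formula.
s = (y2 - y1) / (x2 - x1) = (10) / (2) mod 13 = 5
x3 = s^2 - x1 - x2 mod 13 = 5^2 - 6 - 8 = 11
y3 = s (x1 - x3) - y1 mod 13 = 5 * (6 - 11) - 3 = 11

P + Q = (11, 11)


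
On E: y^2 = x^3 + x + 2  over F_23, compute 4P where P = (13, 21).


k = 4 = 100_2 (binary, LSB first: 001)
Double-and-add from P = (13, 21):
  bit 0 = 0: acc unchanged = O
  bit 1 = 0: acc unchanged = O
  bit 2 = 1: acc = O + (3, 3) = (3, 3)

4P = (3, 3)


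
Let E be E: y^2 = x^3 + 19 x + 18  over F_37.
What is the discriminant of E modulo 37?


4 a^3 + 27 b^2 = 4*19^3 + 27*18^2 = 27436 + 8748 = 36184
Delta = -16 * (36184) = -578944
Delta mod 37 = 32

Delta = 32 (mod 37)


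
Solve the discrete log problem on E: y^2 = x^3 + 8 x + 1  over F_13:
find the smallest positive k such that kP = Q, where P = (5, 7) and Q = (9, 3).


Enumerate multiples of P until we hit Q = (9, 3):
  1P = (5, 7)
  2P = (2, 8)
  3P = (9, 3)
Match found at i = 3.

k = 3


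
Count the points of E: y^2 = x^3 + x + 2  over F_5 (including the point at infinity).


For each x in F_5, count y with y^2 = x^3 + 1 x + 2 mod 5:
  x = 1: RHS = 4, y in [2, 3]  -> 2 point(s)
  x = 4: RHS = 0, y in [0]  -> 1 point(s)
Affine points: 3. Add the point at infinity: total = 4.

#E(F_5) = 4


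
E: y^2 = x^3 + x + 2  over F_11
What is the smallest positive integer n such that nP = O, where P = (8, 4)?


Compute successive multiples of P until we hit O:
  1P = (8, 4)
  2P = (10, 0)
  3P = (8, 7)
  4P = O

ord(P) = 4


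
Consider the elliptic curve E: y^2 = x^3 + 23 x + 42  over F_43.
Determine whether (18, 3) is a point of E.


Check whether y^2 = x^3 + 23 x + 42 (mod 43) for (x, y) = (18, 3).
LHS: y^2 = 3^2 mod 43 = 9
RHS: x^3 + 23 x + 42 = 18^3 + 23*18 + 42 mod 43 = 10
LHS != RHS

No, not on the curve


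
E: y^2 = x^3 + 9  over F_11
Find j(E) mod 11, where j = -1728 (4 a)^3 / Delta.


Delta = -16(4 a^3 + 27 b^2) mod 11 = 10
-1728 * (4 a)^3 = -1728 * (4*0)^3 mod 11 = 0
j = 0 * 10^(-1) mod 11 = 0

j = 0 (mod 11)


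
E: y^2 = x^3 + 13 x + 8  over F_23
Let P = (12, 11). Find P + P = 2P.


Doubling: s = (3 x1^2 + a) / (2 y1)
s = (3*12^2 + 13) / (2*11) mod 23 = 15
x3 = s^2 - 2 x1 mod 23 = 15^2 - 2*12 = 17
y3 = s (x1 - x3) - y1 mod 23 = 15 * (12 - 17) - 11 = 6

2P = (17, 6)


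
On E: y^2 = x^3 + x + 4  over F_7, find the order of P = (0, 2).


Compute successive multiples of P until we hit O:
  1P = (0, 2)
  2P = (4, 4)
  3P = (5, 6)
  4P = (6, 3)
  5P = (2, 0)
  6P = (6, 4)
  7P = (5, 1)
  8P = (4, 3)
  ... (continuing to 10P)
  10P = O

ord(P) = 10


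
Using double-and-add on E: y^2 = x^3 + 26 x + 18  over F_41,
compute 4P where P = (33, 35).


k = 4 = 100_2 (binary, LSB first: 001)
Double-and-add from P = (33, 35):
  bit 0 = 0: acc unchanged = O
  bit 1 = 0: acc unchanged = O
  bit 2 = 1: acc = O + (40, 27) = (40, 27)

4P = (40, 27)


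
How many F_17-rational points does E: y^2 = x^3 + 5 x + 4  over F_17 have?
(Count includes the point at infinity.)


For each x in F_17, count y with y^2 = x^3 + 5 x + 4 mod 17:
  x = 0: RHS = 4, y in [2, 15]  -> 2 point(s)
  x = 5: RHS = 1, y in [1, 16]  -> 2 point(s)
  x = 7: RHS = 8, y in [5, 12]  -> 2 point(s)
  x = 9: RHS = 13, y in [8, 9]  -> 2 point(s)
  x = 10: RHS = 0, y in [0]  -> 1 point(s)
  x = 11: RHS = 13, y in [8, 9]  -> 2 point(s)
  x = 14: RHS = 13, y in [8, 9]  -> 2 point(s)
  x = 16: RHS = 15, y in [7, 10]  -> 2 point(s)
Affine points: 15. Add the point at infinity: total = 16.

#E(F_17) = 16


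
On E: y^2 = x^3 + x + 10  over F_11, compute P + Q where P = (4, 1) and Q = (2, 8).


P != Q, so use the chord formula.
s = (y2 - y1) / (x2 - x1) = (7) / (9) mod 11 = 2
x3 = s^2 - x1 - x2 mod 11 = 2^2 - 4 - 2 = 9
y3 = s (x1 - x3) - y1 mod 11 = 2 * (4 - 9) - 1 = 0

P + Q = (9, 0)


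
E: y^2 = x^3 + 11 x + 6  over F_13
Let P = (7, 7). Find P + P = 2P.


Doubling: s = (3 x1^2 + a) / (2 y1)
s = (3*7^2 + 11) / (2*7) mod 13 = 2
x3 = s^2 - 2 x1 mod 13 = 2^2 - 2*7 = 3
y3 = s (x1 - x3) - y1 mod 13 = 2 * (7 - 3) - 7 = 1

2P = (3, 1)


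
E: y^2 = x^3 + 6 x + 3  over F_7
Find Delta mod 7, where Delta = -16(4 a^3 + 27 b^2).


4 a^3 + 27 b^2 = 4*6^3 + 27*3^2 = 864 + 243 = 1107
Delta = -16 * (1107) = -17712
Delta mod 7 = 5

Delta = 5 (mod 7)


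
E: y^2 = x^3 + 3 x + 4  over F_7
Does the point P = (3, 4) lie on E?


Check whether y^2 = x^3 + 3 x + 4 (mod 7) for (x, y) = (3, 4).
LHS: y^2 = 4^2 mod 7 = 2
RHS: x^3 + 3 x + 4 = 3^3 + 3*3 + 4 mod 7 = 5
LHS != RHS

No, not on the curve


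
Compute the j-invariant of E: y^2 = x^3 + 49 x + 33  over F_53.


Delta = -16(4 a^3 + 27 b^2) mod 53 = 48
-1728 * (4 a)^3 = -1728 * (4*49)^3 mod 53 = 3
j = 3 * 48^(-1) mod 53 = 10

j = 10 (mod 53)


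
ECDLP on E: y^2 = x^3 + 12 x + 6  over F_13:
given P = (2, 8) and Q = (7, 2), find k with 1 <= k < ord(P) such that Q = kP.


Enumerate multiples of P until we hit Q = (7, 2):
  1P = (2, 8)
  2P = (8, 9)
  3P = (7, 2)
Match found at i = 3.

k = 3


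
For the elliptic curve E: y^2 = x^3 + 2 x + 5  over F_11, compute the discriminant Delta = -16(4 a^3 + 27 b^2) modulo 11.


4 a^3 + 27 b^2 = 4*2^3 + 27*5^2 = 32 + 675 = 707
Delta = -16 * (707) = -11312
Delta mod 11 = 7

Delta = 7 (mod 11)


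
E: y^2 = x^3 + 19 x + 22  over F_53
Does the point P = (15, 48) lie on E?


Check whether y^2 = x^3 + 19 x + 22 (mod 53) for (x, y) = (15, 48).
LHS: y^2 = 48^2 mod 53 = 25
RHS: x^3 + 19 x + 22 = 15^3 + 19*15 + 22 mod 53 = 25
LHS = RHS

Yes, on the curve


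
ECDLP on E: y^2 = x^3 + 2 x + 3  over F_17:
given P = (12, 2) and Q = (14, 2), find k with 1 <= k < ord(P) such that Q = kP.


Enumerate multiples of P until we hit Q = (14, 2):
  1P = (12, 2)
  2P = (14, 2)
Match found at i = 2.

k = 2


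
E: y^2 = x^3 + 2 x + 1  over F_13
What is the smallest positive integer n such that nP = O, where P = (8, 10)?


Compute successive multiples of P until we hit O:
  1P = (8, 10)
  2P = (1, 2)
  3P = (0, 1)
  4P = (2, 0)
  5P = (0, 12)
  6P = (1, 11)
  7P = (8, 3)
  8P = O

ord(P) = 8


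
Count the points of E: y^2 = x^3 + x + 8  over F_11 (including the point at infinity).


For each x in F_11, count y with y^2 = x^3 + 1 x + 8 mod 11:
  x = 3: RHS = 5, y in [4, 7]  -> 2 point(s)
  x = 8: RHS = 0, y in [0]  -> 1 point(s)
  x = 9: RHS = 9, y in [3, 8]  -> 2 point(s)
Affine points: 5. Add the point at infinity: total = 6.

#E(F_11) = 6


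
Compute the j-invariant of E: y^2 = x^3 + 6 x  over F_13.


Delta = -16(4 a^3 + 27 b^2) mod 13 = 8
-1728 * (4 a)^3 = -1728 * (4*6)^3 mod 13 = 5
j = 5 * 8^(-1) mod 13 = 12

j = 12 (mod 13)


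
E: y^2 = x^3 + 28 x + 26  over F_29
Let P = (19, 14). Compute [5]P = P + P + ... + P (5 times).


k = 5 = 101_2 (binary, LSB first: 101)
Double-and-add from P = (19, 14):
  bit 0 = 1: acc = O + (19, 14) = (19, 14)
  bit 1 = 0: acc unchanged = (19, 14)
  bit 2 = 1: acc = (19, 14) + (6, 2) = (10, 1)

5P = (10, 1)


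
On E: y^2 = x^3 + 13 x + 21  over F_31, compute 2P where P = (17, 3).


Doubling: s = (3 x1^2 + a) / (2 y1)
s = (3*17^2 + 13) / (2*3) mod 31 = 2
x3 = s^2 - 2 x1 mod 31 = 2^2 - 2*17 = 1
y3 = s (x1 - x3) - y1 mod 31 = 2 * (17 - 1) - 3 = 29

2P = (1, 29)


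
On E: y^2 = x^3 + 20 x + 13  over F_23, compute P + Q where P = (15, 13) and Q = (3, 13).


P != Q, so use the chord formula.
s = (y2 - y1) / (x2 - x1) = (0) / (11) mod 23 = 0
x3 = s^2 - x1 - x2 mod 23 = 0^2 - 15 - 3 = 5
y3 = s (x1 - x3) - y1 mod 23 = 0 * (15 - 5) - 13 = 10

P + Q = (5, 10)


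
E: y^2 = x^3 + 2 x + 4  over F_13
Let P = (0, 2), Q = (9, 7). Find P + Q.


P != Q, so use the chord formula.
s = (y2 - y1) / (x2 - x1) = (5) / (9) mod 13 = 2
x3 = s^2 - x1 - x2 mod 13 = 2^2 - 0 - 9 = 8
y3 = s (x1 - x3) - y1 mod 13 = 2 * (0 - 8) - 2 = 8

P + Q = (8, 8)


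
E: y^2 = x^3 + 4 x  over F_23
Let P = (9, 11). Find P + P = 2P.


Doubling: s = (3 x1^2 + a) / (2 y1)
s = (3*9^2 + 4) / (2*11) mod 23 = 6
x3 = s^2 - 2 x1 mod 23 = 6^2 - 2*9 = 18
y3 = s (x1 - x3) - y1 mod 23 = 6 * (9 - 18) - 11 = 4

2P = (18, 4)


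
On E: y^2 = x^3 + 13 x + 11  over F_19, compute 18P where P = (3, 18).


k = 18 = 10010_2 (binary, LSB first: 01001)
Double-and-add from P = (3, 18):
  bit 0 = 0: acc unchanged = O
  bit 1 = 1: acc = O + (14, 12) = (14, 12)
  bit 2 = 0: acc unchanged = (14, 12)
  bit 3 = 0: acc unchanged = (14, 12)
  bit 4 = 1: acc = (14, 12) + (6, 18) = (15, 3)

18P = (15, 3)


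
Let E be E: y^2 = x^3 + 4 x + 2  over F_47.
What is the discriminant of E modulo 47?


4 a^3 + 27 b^2 = 4*4^3 + 27*2^2 = 256 + 108 = 364
Delta = -16 * (364) = -5824
Delta mod 47 = 4

Delta = 4 (mod 47)


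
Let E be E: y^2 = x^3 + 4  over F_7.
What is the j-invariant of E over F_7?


Delta = -16(4 a^3 + 27 b^2) mod 7 = 4
-1728 * (4 a)^3 = -1728 * (4*0)^3 mod 7 = 0
j = 0 * 4^(-1) mod 7 = 0

j = 0 (mod 7)


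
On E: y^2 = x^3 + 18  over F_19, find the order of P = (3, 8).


Compute successive multiples of P until we hit O:
  1P = (3, 8)
  2P = (18, 13)
  3P = (15, 7)
  4P = (8, 13)
  5P = (9, 5)
  6P = (12, 6)
  7P = (1, 0)
  8P = (12, 13)
  ... (continuing to 14P)
  14P = O

ord(P) = 14


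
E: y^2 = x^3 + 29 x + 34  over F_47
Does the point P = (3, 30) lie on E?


Check whether y^2 = x^3 + 29 x + 34 (mod 47) for (x, y) = (3, 30).
LHS: y^2 = 30^2 mod 47 = 7
RHS: x^3 + 29 x + 34 = 3^3 + 29*3 + 34 mod 47 = 7
LHS = RHS

Yes, on the curve


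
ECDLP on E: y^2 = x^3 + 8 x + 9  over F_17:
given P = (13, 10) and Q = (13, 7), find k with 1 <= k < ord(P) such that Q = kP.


Enumerate multiples of P until we hit Q = (13, 7):
  1P = (13, 10)
  2P = (7, 0)
  3P = (13, 7)
Match found at i = 3.

k = 3


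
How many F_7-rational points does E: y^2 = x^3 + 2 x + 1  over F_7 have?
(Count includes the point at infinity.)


For each x in F_7, count y with y^2 = x^3 + 2 x + 1 mod 7:
  x = 0: RHS = 1, y in [1, 6]  -> 2 point(s)
  x = 1: RHS = 4, y in [2, 5]  -> 2 point(s)
Affine points: 4. Add the point at infinity: total = 5.

#E(F_7) = 5


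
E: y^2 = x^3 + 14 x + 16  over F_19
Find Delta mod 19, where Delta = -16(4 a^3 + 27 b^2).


4 a^3 + 27 b^2 = 4*14^3 + 27*16^2 = 10976 + 6912 = 17888
Delta = -16 * (17888) = -286208
Delta mod 19 = 8

Delta = 8 (mod 19)


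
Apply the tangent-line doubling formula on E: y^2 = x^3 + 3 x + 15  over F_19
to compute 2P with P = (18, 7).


Doubling: s = (3 x1^2 + a) / (2 y1)
s = (3*18^2 + 3) / (2*7) mod 19 = 14
x3 = s^2 - 2 x1 mod 19 = 14^2 - 2*18 = 8
y3 = s (x1 - x3) - y1 mod 19 = 14 * (18 - 8) - 7 = 0

2P = (8, 0)


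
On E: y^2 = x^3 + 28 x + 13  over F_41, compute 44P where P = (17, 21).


k = 44 = 101100_2 (binary, LSB first: 001101)
Double-and-add from P = (17, 21):
  bit 0 = 0: acc unchanged = O
  bit 1 = 0: acc unchanged = O
  bit 2 = 1: acc = O + (1, 1) = (1, 1)
  bit 3 = 1: acc = (1, 1) + (23, 27) = (35, 11)
  bit 4 = 0: acc unchanged = (35, 11)
  bit 5 = 1: acc = (35, 11) + (26, 20) = (22, 17)

44P = (22, 17)


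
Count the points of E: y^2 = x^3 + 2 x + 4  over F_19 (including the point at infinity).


For each x in F_19, count y with y^2 = x^3 + 2 x + 4 mod 19:
  x = 0: RHS = 4, y in [2, 17]  -> 2 point(s)
  x = 1: RHS = 7, y in [8, 11]  -> 2 point(s)
  x = 2: RHS = 16, y in [4, 15]  -> 2 point(s)
  x = 4: RHS = 0, y in [0]  -> 1 point(s)
  x = 5: RHS = 6, y in [5, 14]  -> 2 point(s)
  x = 6: RHS = 4, y in [2, 17]  -> 2 point(s)
  x = 7: RHS = 0, y in [0]  -> 1 point(s)
  x = 8: RHS = 0, y in [0]  -> 1 point(s)
  x = 10: RHS = 17, y in [6, 13]  -> 2 point(s)
  x = 13: RHS = 4, y in [2, 17]  -> 2 point(s)
  x = 16: RHS = 9, y in [3, 16]  -> 2 point(s)
  x = 17: RHS = 11, y in [7, 12]  -> 2 point(s)
  x = 18: RHS = 1, y in [1, 18]  -> 2 point(s)
Affine points: 23. Add the point at infinity: total = 24.

#E(F_19) = 24


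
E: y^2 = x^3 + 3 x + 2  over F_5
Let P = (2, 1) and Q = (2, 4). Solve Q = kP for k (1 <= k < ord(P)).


Enumerate multiples of P until we hit Q = (2, 4):
  1P = (2, 1)
  2P = (1, 4)
  3P = (1, 1)
  4P = (2, 4)
Match found at i = 4.

k = 4


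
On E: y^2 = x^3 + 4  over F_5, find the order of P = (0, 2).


Compute successive multiples of P until we hit O:
  1P = (0, 2)
  2P = (0, 3)
  3P = O

ord(P) = 3


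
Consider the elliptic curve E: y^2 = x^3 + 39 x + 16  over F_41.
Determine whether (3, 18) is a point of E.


Check whether y^2 = x^3 + 39 x + 16 (mod 41) for (x, y) = (3, 18).
LHS: y^2 = 18^2 mod 41 = 37
RHS: x^3 + 39 x + 16 = 3^3 + 39*3 + 16 mod 41 = 37
LHS = RHS

Yes, on the curve


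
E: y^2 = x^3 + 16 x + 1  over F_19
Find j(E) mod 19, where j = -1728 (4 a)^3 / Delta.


Delta = -16(4 a^3 + 27 b^2) mod 19 = 4
-1728 * (4 a)^3 = -1728 * (4*16)^3 mod 19 = 1
j = 1 * 4^(-1) mod 19 = 5

j = 5 (mod 19)


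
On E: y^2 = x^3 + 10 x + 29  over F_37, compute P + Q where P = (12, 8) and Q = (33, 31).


P != Q, so use the chord formula.
s = (y2 - y1) / (x2 - x1) = (23) / (21) mod 37 = 24
x3 = s^2 - x1 - x2 mod 37 = 24^2 - 12 - 33 = 13
y3 = s (x1 - x3) - y1 mod 37 = 24 * (12 - 13) - 8 = 5

P + Q = (13, 5)


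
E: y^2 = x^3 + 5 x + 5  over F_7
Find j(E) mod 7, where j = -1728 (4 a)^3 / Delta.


Delta = -16(4 a^3 + 27 b^2) mod 7 = 2
-1728 * (4 a)^3 = -1728 * (4*5)^3 mod 7 = 6
j = 6 * 2^(-1) mod 7 = 3

j = 3 (mod 7)


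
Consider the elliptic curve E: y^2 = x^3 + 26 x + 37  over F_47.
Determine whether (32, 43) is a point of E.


Check whether y^2 = x^3 + 26 x + 37 (mod 47) for (x, y) = (32, 43).
LHS: y^2 = 43^2 mod 47 = 16
RHS: x^3 + 26 x + 37 = 32^3 + 26*32 + 37 mod 47 = 32
LHS != RHS

No, not on the curve


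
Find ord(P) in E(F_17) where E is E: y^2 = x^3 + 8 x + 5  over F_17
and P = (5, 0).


Compute successive multiples of P until we hit O:
  1P = (5, 0)
  2P = O

ord(P) = 2


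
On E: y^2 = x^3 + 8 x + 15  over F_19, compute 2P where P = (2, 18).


Doubling: s = (3 x1^2 + a) / (2 y1)
s = (3*2^2 + 8) / (2*18) mod 19 = 9
x3 = s^2 - 2 x1 mod 19 = 9^2 - 2*2 = 1
y3 = s (x1 - x3) - y1 mod 19 = 9 * (2 - 1) - 18 = 10

2P = (1, 10)


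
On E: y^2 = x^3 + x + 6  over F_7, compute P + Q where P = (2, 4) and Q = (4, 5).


P != Q, so use the chord formula.
s = (y2 - y1) / (x2 - x1) = (1) / (2) mod 7 = 4
x3 = s^2 - x1 - x2 mod 7 = 4^2 - 2 - 4 = 3
y3 = s (x1 - x3) - y1 mod 7 = 4 * (2 - 3) - 4 = 6

P + Q = (3, 6)


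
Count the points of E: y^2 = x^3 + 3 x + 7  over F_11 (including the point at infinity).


For each x in F_11, count y with y^2 = x^3 + 3 x + 7 mod 11:
  x = 1: RHS = 0, y in [0]  -> 1 point(s)
  x = 5: RHS = 4, y in [2, 9]  -> 2 point(s)
  x = 8: RHS = 4, y in [2, 9]  -> 2 point(s)
  x = 9: RHS = 4, y in [2, 9]  -> 2 point(s)
  x = 10: RHS = 3, y in [5, 6]  -> 2 point(s)
Affine points: 9. Add the point at infinity: total = 10.

#E(F_11) = 10


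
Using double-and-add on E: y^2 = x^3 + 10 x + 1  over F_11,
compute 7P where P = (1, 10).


k = 7 = 111_2 (binary, LSB first: 111)
Double-and-add from P = (1, 10):
  bit 0 = 1: acc = O + (1, 10) = (1, 10)
  bit 1 = 1: acc = (1, 10) + (10, 10) = (0, 1)
  bit 2 = 1: acc = (0, 1) + (3, 5) = (0, 10)

7P = (0, 10)


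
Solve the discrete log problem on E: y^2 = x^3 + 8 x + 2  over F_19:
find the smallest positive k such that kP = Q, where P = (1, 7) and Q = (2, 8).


Enumerate multiples of P until we hit Q = (2, 8):
  1P = (1, 7)
  2P = (15, 1)
  3P = (9, 10)
  4P = (13, 17)
  5P = (2, 8)
Match found at i = 5.

k = 5


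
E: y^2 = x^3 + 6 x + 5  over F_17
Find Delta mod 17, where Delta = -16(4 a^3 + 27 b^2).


4 a^3 + 27 b^2 = 4*6^3 + 27*5^2 = 864 + 675 = 1539
Delta = -16 * (1539) = -24624
Delta mod 17 = 9

Delta = 9 (mod 17)


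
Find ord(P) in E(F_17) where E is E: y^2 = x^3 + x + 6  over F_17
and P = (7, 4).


Compute successive multiples of P until we hit O:
  1P = (7, 4)
  2P = (1, 5)
  3P = (1, 12)
  4P = (7, 13)
  5P = O

ord(P) = 5


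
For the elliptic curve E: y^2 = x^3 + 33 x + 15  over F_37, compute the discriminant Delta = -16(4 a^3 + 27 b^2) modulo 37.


4 a^3 + 27 b^2 = 4*33^3 + 27*15^2 = 143748 + 6075 = 149823
Delta = -16 * (149823) = -2397168
Delta mod 37 = 25

Delta = 25 (mod 37)


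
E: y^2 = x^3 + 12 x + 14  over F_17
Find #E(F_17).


For each x in F_17, count y with y^2 = x^3 + 12 x + 14 mod 17:
  x = 3: RHS = 9, y in [3, 14]  -> 2 point(s)
  x = 6: RHS = 13, y in [8, 9]  -> 2 point(s)
  x = 7: RHS = 16, y in [4, 13]  -> 2 point(s)
  x = 9: RHS = 1, y in [1, 16]  -> 2 point(s)
  x = 11: RHS = 15, y in [7, 10]  -> 2 point(s)
  x = 12: RHS = 16, y in [4, 13]  -> 2 point(s)
  x = 13: RHS = 4, y in [2, 15]  -> 2 point(s)
  x = 14: RHS = 2, y in [6, 11]  -> 2 point(s)
  x = 15: RHS = 16, y in [4, 13]  -> 2 point(s)
  x = 16: RHS = 1, y in [1, 16]  -> 2 point(s)
Affine points: 20. Add the point at infinity: total = 21.

#E(F_17) = 21


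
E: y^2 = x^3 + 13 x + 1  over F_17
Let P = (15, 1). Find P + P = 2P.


Doubling: s = (3 x1^2 + a) / (2 y1)
s = (3*15^2 + 13) / (2*1) mod 17 = 4
x3 = s^2 - 2 x1 mod 17 = 4^2 - 2*15 = 3
y3 = s (x1 - x3) - y1 mod 17 = 4 * (15 - 3) - 1 = 13

2P = (3, 13)


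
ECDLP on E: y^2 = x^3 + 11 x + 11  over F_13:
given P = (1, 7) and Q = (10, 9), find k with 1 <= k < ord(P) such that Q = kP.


Enumerate multiples of P until we hit Q = (10, 9):
  1P = (1, 7)
  2P = (12, 8)
  3P = (10, 4)
  4P = (5, 3)
  5P = (8, 0)
  6P = (5, 10)
  7P = (10, 9)
Match found at i = 7.

k = 7


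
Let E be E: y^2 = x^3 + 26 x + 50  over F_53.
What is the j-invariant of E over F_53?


Delta = -16(4 a^3 + 27 b^2) mod 53 = 42
-1728 * (4 a)^3 = -1728 * (4*26)^3 mod 53 = 44
j = 44 * 42^(-1) mod 53 = 49

j = 49 (mod 53)


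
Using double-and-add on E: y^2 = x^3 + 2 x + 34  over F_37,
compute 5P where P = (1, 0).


k = 5 = 101_2 (binary, LSB first: 101)
Double-and-add from P = (1, 0):
  bit 0 = 1: acc = O + (1, 0) = (1, 0)
  bit 1 = 0: acc unchanged = (1, 0)
  bit 2 = 1: acc = (1, 0) + O = (1, 0)

5P = (1, 0)


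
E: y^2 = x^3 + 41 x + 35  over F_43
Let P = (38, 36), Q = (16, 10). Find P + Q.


P != Q, so use the chord formula.
s = (y2 - y1) / (x2 - x1) = (17) / (21) mod 43 = 9
x3 = s^2 - x1 - x2 mod 43 = 9^2 - 38 - 16 = 27
y3 = s (x1 - x3) - y1 mod 43 = 9 * (38 - 27) - 36 = 20

P + Q = (27, 20)


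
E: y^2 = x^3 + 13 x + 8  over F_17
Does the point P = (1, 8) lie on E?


Check whether y^2 = x^3 + 13 x + 8 (mod 17) for (x, y) = (1, 8).
LHS: y^2 = 8^2 mod 17 = 13
RHS: x^3 + 13 x + 8 = 1^3 + 13*1 + 8 mod 17 = 5
LHS != RHS

No, not on the curve


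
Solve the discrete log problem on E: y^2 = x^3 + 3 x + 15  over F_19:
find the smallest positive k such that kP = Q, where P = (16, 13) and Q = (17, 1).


Enumerate multiples of P until we hit Q = (17, 1):
  1P = (16, 13)
  2P = (17, 18)
  3P = (11, 12)
  4P = (8, 0)
  5P = (11, 7)
  6P = (17, 1)
Match found at i = 6.

k = 6


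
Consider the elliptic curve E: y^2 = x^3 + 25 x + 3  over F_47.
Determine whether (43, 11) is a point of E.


Check whether y^2 = x^3 + 25 x + 3 (mod 47) for (x, y) = (43, 11).
LHS: y^2 = 11^2 mod 47 = 27
RHS: x^3 + 25 x + 3 = 43^3 + 25*43 + 3 mod 47 = 27
LHS = RHS

Yes, on the curve


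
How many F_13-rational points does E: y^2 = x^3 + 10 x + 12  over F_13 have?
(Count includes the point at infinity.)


For each x in F_13, count y with y^2 = x^3 + 10 x + 12 mod 13:
  x = 0: RHS = 12, y in [5, 8]  -> 2 point(s)
  x = 1: RHS = 10, y in [6, 7]  -> 2 point(s)
  x = 2: RHS = 1, y in [1, 12]  -> 2 point(s)
  x = 3: RHS = 4, y in [2, 11]  -> 2 point(s)
  x = 4: RHS = 12, y in [5, 8]  -> 2 point(s)
  x = 7: RHS = 9, y in [3, 10]  -> 2 point(s)
  x = 9: RHS = 12, y in [5, 8]  -> 2 point(s)
  x = 11: RHS = 10, y in [6, 7]  -> 2 point(s)
  x = 12: RHS = 1, y in [1, 12]  -> 2 point(s)
Affine points: 18. Add the point at infinity: total = 19.

#E(F_13) = 19


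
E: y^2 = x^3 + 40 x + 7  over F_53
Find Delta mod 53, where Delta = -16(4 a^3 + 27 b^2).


4 a^3 + 27 b^2 = 4*40^3 + 27*7^2 = 256000 + 1323 = 257323
Delta = -16 * (257323) = -4117168
Delta mod 53 = 31

Delta = 31 (mod 53)


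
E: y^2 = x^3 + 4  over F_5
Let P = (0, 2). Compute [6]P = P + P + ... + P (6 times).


k = 6 = 110_2 (binary, LSB first: 011)
Double-and-add from P = (0, 2):
  bit 0 = 0: acc unchanged = O
  bit 1 = 1: acc = O + (0, 3) = (0, 3)
  bit 2 = 1: acc = (0, 3) + (0, 2) = O

6P = O


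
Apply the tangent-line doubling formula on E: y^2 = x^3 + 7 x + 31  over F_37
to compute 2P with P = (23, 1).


Doubling: s = (3 x1^2 + a) / (2 y1)
s = (3*23^2 + 7) / (2*1) mod 37 = 20
x3 = s^2 - 2 x1 mod 37 = 20^2 - 2*23 = 21
y3 = s (x1 - x3) - y1 mod 37 = 20 * (23 - 21) - 1 = 2

2P = (21, 2)


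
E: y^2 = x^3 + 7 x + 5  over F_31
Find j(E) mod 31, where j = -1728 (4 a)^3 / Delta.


Delta = -16(4 a^3 + 27 b^2) mod 31 = 15
-1728 * (4 a)^3 = -1728 * (4*7)^3 mod 31 = 1
j = 1 * 15^(-1) mod 31 = 29

j = 29 (mod 31)


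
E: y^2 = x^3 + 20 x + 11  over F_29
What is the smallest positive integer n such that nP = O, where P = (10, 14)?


Compute successive multiples of P until we hit O:
  1P = (10, 14)
  2P = (10, 15)
  3P = O

ord(P) = 3


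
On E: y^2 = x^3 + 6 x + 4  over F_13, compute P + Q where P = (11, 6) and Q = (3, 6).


P != Q, so use the chord formula.
s = (y2 - y1) / (x2 - x1) = (0) / (5) mod 13 = 0
x3 = s^2 - x1 - x2 mod 13 = 0^2 - 11 - 3 = 12
y3 = s (x1 - x3) - y1 mod 13 = 0 * (11 - 12) - 6 = 7

P + Q = (12, 7)


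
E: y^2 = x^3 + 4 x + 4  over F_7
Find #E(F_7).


For each x in F_7, count y with y^2 = x^3 + 4 x + 4 mod 7:
  x = 0: RHS = 4, y in [2, 5]  -> 2 point(s)
  x = 1: RHS = 2, y in [3, 4]  -> 2 point(s)
  x = 3: RHS = 1, y in [1, 6]  -> 2 point(s)
  x = 4: RHS = 0, y in [0]  -> 1 point(s)
  x = 5: RHS = 2, y in [3, 4]  -> 2 point(s)
Affine points: 9. Add the point at infinity: total = 10.

#E(F_7) = 10


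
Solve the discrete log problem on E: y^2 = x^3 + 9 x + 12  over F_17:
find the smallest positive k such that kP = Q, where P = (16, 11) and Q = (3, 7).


Enumerate multiples of P until we hit Q = (3, 7):
  1P = (16, 11)
  2P = (3, 10)
  3P = (14, 14)
  4P = (2, 2)
  5P = (8, 16)
  6P = (8, 1)
  7P = (2, 15)
  8P = (14, 3)
  9P = (3, 7)
Match found at i = 9.

k = 9


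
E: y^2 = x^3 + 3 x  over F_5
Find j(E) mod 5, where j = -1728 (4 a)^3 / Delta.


Delta = -16(4 a^3 + 27 b^2) mod 5 = 2
-1728 * (4 a)^3 = -1728 * (4*3)^3 mod 5 = 1
j = 1 * 2^(-1) mod 5 = 3

j = 3 (mod 5)


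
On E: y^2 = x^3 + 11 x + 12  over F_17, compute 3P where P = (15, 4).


k = 3 = 11_2 (binary, LSB first: 11)
Double-and-add from P = (15, 4):
  bit 0 = 1: acc = O + (15, 4) = (15, 4)
  bit 1 = 1: acc = (15, 4) + (12, 11) = (3, 2)

3P = (3, 2)


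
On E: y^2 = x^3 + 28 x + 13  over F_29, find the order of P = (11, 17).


Compute successive multiples of P until we hit O:
  1P = (11, 17)
  2P = (16, 27)
  3P = (6, 22)
  4P = (13, 14)
  5P = (0, 10)
  6P = (22, 5)
  7P = (19, 26)
  8P = (27, 23)
  ... (continuing to 31P)
  31P = O

ord(P) = 31


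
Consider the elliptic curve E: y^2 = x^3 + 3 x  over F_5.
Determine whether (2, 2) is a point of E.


Check whether y^2 = x^3 + 3 x + 0 (mod 5) for (x, y) = (2, 2).
LHS: y^2 = 2^2 mod 5 = 4
RHS: x^3 + 3 x + 0 = 2^3 + 3*2 + 0 mod 5 = 4
LHS = RHS

Yes, on the curve


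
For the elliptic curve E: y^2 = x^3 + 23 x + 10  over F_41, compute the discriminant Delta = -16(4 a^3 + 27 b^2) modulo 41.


4 a^3 + 27 b^2 = 4*23^3 + 27*10^2 = 48668 + 2700 = 51368
Delta = -16 * (51368) = -821888
Delta mod 41 = 39

Delta = 39 (mod 41)


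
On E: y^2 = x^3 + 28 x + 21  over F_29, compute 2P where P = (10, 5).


Doubling: s = (3 x1^2 + a) / (2 y1)
s = (3*10^2 + 28) / (2*5) mod 29 = 27
x3 = s^2 - 2 x1 mod 29 = 27^2 - 2*10 = 13
y3 = s (x1 - x3) - y1 mod 29 = 27 * (10 - 13) - 5 = 1

2P = (13, 1)


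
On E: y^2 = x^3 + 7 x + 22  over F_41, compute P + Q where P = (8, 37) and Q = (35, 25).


P != Q, so use the chord formula.
s = (y2 - y1) / (x2 - x1) = (29) / (27) mod 41 = 36
x3 = s^2 - x1 - x2 mod 41 = 36^2 - 8 - 35 = 23
y3 = s (x1 - x3) - y1 mod 41 = 36 * (8 - 23) - 37 = 38

P + Q = (23, 38)


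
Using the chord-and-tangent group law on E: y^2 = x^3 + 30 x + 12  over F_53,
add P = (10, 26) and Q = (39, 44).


P != Q, so use the chord formula.
s = (y2 - y1) / (x2 - x1) = (18) / (29) mod 53 = 39
x3 = s^2 - x1 - x2 mod 53 = 39^2 - 10 - 39 = 41
y3 = s (x1 - x3) - y1 mod 53 = 39 * (10 - 41) - 26 = 37

P + Q = (41, 37)


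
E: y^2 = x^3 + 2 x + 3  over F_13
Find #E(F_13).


For each x in F_13, count y with y^2 = x^3 + 2 x + 3 mod 13:
  x = 0: RHS = 3, y in [4, 9]  -> 2 point(s)
  x = 3: RHS = 10, y in [6, 7]  -> 2 point(s)
  x = 4: RHS = 10, y in [6, 7]  -> 2 point(s)
  x = 6: RHS = 10, y in [6, 7]  -> 2 point(s)
  x = 7: RHS = 9, y in [3, 10]  -> 2 point(s)
  x = 9: RHS = 9, y in [3, 10]  -> 2 point(s)
  x = 10: RHS = 9, y in [3, 10]  -> 2 point(s)
  x = 11: RHS = 4, y in [2, 11]  -> 2 point(s)
  x = 12: RHS = 0, y in [0]  -> 1 point(s)
Affine points: 17. Add the point at infinity: total = 18.

#E(F_13) = 18


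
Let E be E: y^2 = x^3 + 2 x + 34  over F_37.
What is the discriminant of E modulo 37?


4 a^3 + 27 b^2 = 4*2^3 + 27*34^2 = 32 + 31212 = 31244
Delta = -16 * (31244) = -499904
Delta mod 37 = 3

Delta = 3 (mod 37)


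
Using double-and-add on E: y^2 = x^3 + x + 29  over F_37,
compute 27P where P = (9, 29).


k = 27 = 11011_2 (binary, LSB first: 11011)
Double-and-add from P = (9, 29):
  bit 0 = 1: acc = O + (9, 29) = (9, 29)
  bit 1 = 1: acc = (9, 29) + (18, 25) = (7, 3)
  bit 2 = 0: acc unchanged = (7, 3)
  bit 3 = 1: acc = (7, 3) + (17, 36) = (25, 19)
  bit 4 = 1: acc = (25, 19) + (29, 29) = (17, 1)

27P = (17, 1)


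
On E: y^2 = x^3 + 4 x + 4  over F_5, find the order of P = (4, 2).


Compute successive multiples of P until we hit O:
  1P = (4, 2)
  2P = (1, 2)
  3P = (0, 3)
  4P = (2, 0)
  5P = (0, 2)
  6P = (1, 3)
  7P = (4, 3)
  8P = O

ord(P) = 8


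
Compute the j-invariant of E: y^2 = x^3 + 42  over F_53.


Delta = -16(4 a^3 + 27 b^2) mod 53 = 39
-1728 * (4 a)^3 = -1728 * (4*0)^3 mod 53 = 0
j = 0 * 39^(-1) mod 53 = 0

j = 0 (mod 53)


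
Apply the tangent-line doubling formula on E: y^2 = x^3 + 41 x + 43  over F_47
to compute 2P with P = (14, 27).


Doubling: s = (3 x1^2 + a) / (2 y1)
s = (3*14^2 + 41) / (2*27) mod 47 = 16
x3 = s^2 - 2 x1 mod 47 = 16^2 - 2*14 = 40
y3 = s (x1 - x3) - y1 mod 47 = 16 * (14 - 40) - 27 = 27

2P = (40, 27)


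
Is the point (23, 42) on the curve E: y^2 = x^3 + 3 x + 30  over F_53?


Check whether y^2 = x^3 + 3 x + 30 (mod 53) for (x, y) = (23, 42).
LHS: y^2 = 42^2 mod 53 = 15
RHS: x^3 + 3 x + 30 = 23^3 + 3*23 + 30 mod 53 = 23
LHS != RHS

No, not on the curve


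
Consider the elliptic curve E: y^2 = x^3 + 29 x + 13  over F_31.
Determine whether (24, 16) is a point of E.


Check whether y^2 = x^3 + 29 x + 13 (mod 31) for (x, y) = (24, 16).
LHS: y^2 = 16^2 mod 31 = 8
RHS: x^3 + 29 x + 13 = 24^3 + 29*24 + 13 mod 31 = 25
LHS != RHS

No, not on the curve


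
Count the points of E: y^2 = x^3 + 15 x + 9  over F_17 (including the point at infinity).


For each x in F_17, count y with y^2 = x^3 + 15 x + 9 mod 17:
  x = 0: RHS = 9, y in [3, 14]  -> 2 point(s)
  x = 1: RHS = 8, y in [5, 12]  -> 2 point(s)
  x = 2: RHS = 13, y in [8, 9]  -> 2 point(s)
  x = 3: RHS = 13, y in [8, 9]  -> 2 point(s)
  x = 6: RHS = 9, y in [3, 14]  -> 2 point(s)
  x = 7: RHS = 15, y in [7, 10]  -> 2 point(s)
  x = 11: RHS = 9, y in [3, 14]  -> 2 point(s)
  x = 12: RHS = 13, y in [8, 9]  -> 2 point(s)
  x = 13: RHS = 4, y in [2, 15]  -> 2 point(s)
Affine points: 18. Add the point at infinity: total = 19.

#E(F_17) = 19


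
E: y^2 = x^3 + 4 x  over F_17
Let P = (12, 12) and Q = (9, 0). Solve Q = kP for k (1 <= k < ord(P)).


Enumerate multiples of P until we hit Q = (9, 0):
  1P = (12, 12)
  2P = (9, 0)
Match found at i = 2.

k = 2


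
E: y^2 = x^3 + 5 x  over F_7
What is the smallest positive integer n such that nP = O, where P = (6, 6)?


Compute successive multiples of P until we hit O:
  1P = (6, 6)
  2P = (4, 0)
  3P = (6, 1)
  4P = O

ord(P) = 4


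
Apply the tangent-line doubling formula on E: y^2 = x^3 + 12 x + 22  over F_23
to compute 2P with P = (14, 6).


Doubling: s = (3 x1^2 + a) / (2 y1)
s = (3*14^2 + 12) / (2*6) mod 23 = 4
x3 = s^2 - 2 x1 mod 23 = 4^2 - 2*14 = 11
y3 = s (x1 - x3) - y1 mod 23 = 4 * (14 - 11) - 6 = 6

2P = (11, 6)


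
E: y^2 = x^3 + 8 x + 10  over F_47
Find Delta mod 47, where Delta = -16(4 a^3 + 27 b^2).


4 a^3 + 27 b^2 = 4*8^3 + 27*10^2 = 2048 + 2700 = 4748
Delta = -16 * (4748) = -75968
Delta mod 47 = 31

Delta = 31 (mod 47)


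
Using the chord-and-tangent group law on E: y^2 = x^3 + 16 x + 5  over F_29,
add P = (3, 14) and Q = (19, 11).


P != Q, so use the chord formula.
s = (y2 - y1) / (x2 - x1) = (26) / (16) mod 29 = 27
x3 = s^2 - x1 - x2 mod 29 = 27^2 - 3 - 19 = 11
y3 = s (x1 - x3) - y1 mod 29 = 27 * (3 - 11) - 14 = 2

P + Q = (11, 2)


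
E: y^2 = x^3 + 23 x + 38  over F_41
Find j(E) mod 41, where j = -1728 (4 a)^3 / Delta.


Delta = -16(4 a^3 + 27 b^2) mod 41 = 32
-1728 * (4 a)^3 = -1728 * (4*23)^3 mod 41 = 27
j = 27 * 32^(-1) mod 41 = 38

j = 38 (mod 41)


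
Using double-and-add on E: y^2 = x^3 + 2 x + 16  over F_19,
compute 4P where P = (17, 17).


k = 4 = 100_2 (binary, LSB first: 001)
Double-and-add from P = (17, 17):
  bit 0 = 0: acc unchanged = O
  bit 1 = 0: acc unchanged = O
  bit 2 = 1: acc = O + (12, 1) = (12, 1)

4P = (12, 1)


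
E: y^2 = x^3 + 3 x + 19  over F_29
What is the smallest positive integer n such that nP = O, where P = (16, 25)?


Compute successive multiples of P until we hit O:
  1P = (16, 25)
  2P = (21, 11)
  3P = (1, 20)
  4P = (25, 1)
  5P = (8, 2)
  6P = (11, 22)
  7P = (7, 21)
  8P = (13, 15)
  ... (continuing to 29P)
  29P = O

ord(P) = 29


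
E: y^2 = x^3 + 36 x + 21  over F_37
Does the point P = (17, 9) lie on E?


Check whether y^2 = x^3 + 36 x + 21 (mod 37) for (x, y) = (17, 9).
LHS: y^2 = 9^2 mod 37 = 7
RHS: x^3 + 36 x + 21 = 17^3 + 36*17 + 21 mod 37 = 33
LHS != RHS

No, not on the curve


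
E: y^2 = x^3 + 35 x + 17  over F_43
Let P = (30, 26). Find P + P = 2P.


Doubling: s = (3 x1^2 + a) / (2 y1)
s = (3*30^2 + 35) / (2*26) mod 43 = 22
x3 = s^2 - 2 x1 mod 43 = 22^2 - 2*30 = 37
y3 = s (x1 - x3) - y1 mod 43 = 22 * (30 - 37) - 26 = 35

2P = (37, 35)


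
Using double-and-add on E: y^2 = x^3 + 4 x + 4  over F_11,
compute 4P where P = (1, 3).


k = 4 = 100_2 (binary, LSB first: 001)
Double-and-add from P = (1, 3):
  bit 0 = 0: acc unchanged = O
  bit 1 = 0: acc unchanged = O
  bit 2 = 1: acc = O + (2, 8) = (2, 8)

4P = (2, 8)


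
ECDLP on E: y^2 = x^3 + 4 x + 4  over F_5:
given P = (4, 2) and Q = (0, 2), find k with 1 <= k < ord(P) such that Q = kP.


Enumerate multiples of P until we hit Q = (0, 2):
  1P = (4, 2)
  2P = (1, 2)
  3P = (0, 3)
  4P = (2, 0)
  5P = (0, 2)
Match found at i = 5.

k = 5


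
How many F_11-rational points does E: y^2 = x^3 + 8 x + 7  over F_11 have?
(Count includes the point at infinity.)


For each x in F_11, count y with y^2 = x^3 + 8 x + 7 mod 11:
  x = 1: RHS = 5, y in [4, 7]  -> 2 point(s)
  x = 2: RHS = 9, y in [3, 8]  -> 2 point(s)
  x = 3: RHS = 3, y in [5, 6]  -> 2 point(s)
  x = 4: RHS = 4, y in [2, 9]  -> 2 point(s)
  x = 8: RHS = 0, y in [0]  -> 1 point(s)
  x = 9: RHS = 5, y in [4, 7]  -> 2 point(s)
  x = 10: RHS = 9, y in [3, 8]  -> 2 point(s)
Affine points: 13. Add the point at infinity: total = 14.

#E(F_11) = 14


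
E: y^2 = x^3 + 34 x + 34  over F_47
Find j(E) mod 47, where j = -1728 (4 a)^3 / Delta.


Delta = -16(4 a^3 + 27 b^2) mod 47 = 14
-1728 * (4 a)^3 = -1728 * (4*34)^3 mod 47 = 35
j = 35 * 14^(-1) mod 47 = 26

j = 26 (mod 47)


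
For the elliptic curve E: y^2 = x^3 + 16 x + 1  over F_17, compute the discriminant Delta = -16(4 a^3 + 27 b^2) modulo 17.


4 a^3 + 27 b^2 = 4*16^3 + 27*1^2 = 16384 + 27 = 16411
Delta = -16 * (16411) = -262576
Delta mod 17 = 6

Delta = 6 (mod 17)


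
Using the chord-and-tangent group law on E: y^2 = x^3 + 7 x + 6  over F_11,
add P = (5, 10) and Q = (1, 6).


P != Q, so use the chord formula.
s = (y2 - y1) / (x2 - x1) = (7) / (7) mod 11 = 1
x3 = s^2 - x1 - x2 mod 11 = 1^2 - 5 - 1 = 6
y3 = s (x1 - x3) - y1 mod 11 = 1 * (5 - 6) - 10 = 0

P + Q = (6, 0)


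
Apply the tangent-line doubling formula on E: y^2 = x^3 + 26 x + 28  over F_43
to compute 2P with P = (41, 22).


Doubling: s = (3 x1^2 + a) / (2 y1)
s = (3*41^2 + 26) / (2*22) mod 43 = 38
x3 = s^2 - 2 x1 mod 43 = 38^2 - 2*41 = 29
y3 = s (x1 - x3) - y1 mod 43 = 38 * (41 - 29) - 22 = 4

2P = (29, 4)


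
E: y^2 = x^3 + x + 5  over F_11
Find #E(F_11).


For each x in F_11, count y with y^2 = x^3 + 1 x + 5 mod 11:
  x = 0: RHS = 5, y in [4, 7]  -> 2 point(s)
  x = 2: RHS = 4, y in [2, 9]  -> 2 point(s)
  x = 5: RHS = 3, y in [5, 6]  -> 2 point(s)
  x = 7: RHS = 3, y in [5, 6]  -> 2 point(s)
  x = 10: RHS = 3, y in [5, 6]  -> 2 point(s)
Affine points: 10. Add the point at infinity: total = 11.

#E(F_11) = 11


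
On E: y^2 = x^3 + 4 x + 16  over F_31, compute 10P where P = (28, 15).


k = 10 = 1010_2 (binary, LSB first: 0101)
Double-and-add from P = (28, 15):
  bit 0 = 0: acc unchanged = O
  bit 1 = 1: acc = O + (6, 16) = (6, 16)
  bit 2 = 0: acc unchanged = (6, 16)
  bit 3 = 1: acc = (6, 16) + (12, 5) = (0, 4)

10P = (0, 4)


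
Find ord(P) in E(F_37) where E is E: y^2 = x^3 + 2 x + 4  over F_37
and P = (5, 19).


Compute successive multiples of P until we hit O:
  1P = (5, 19)
  2P = (36, 36)
  3P = (3, 0)
  4P = (36, 1)
  5P = (5, 18)
  6P = O

ord(P) = 6


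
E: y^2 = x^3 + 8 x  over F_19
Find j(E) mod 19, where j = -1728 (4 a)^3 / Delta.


Delta = -16(4 a^3 + 27 b^2) mod 19 = 7
-1728 * (4 a)^3 = -1728 * (4*8)^3 mod 19 = 12
j = 12 * 7^(-1) mod 19 = 18

j = 18 (mod 19)


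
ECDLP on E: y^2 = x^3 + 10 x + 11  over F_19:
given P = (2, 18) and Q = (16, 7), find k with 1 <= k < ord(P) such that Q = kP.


Enumerate multiples of P until we hit Q = (16, 7):
  1P = (2, 18)
  2P = (3, 12)
  3P = (12, 4)
  4P = (10, 16)
  5P = (13, 18)
  6P = (4, 1)
  7P = (14, 8)
  8P = (0, 12)
  9P = (7, 5)
  10P = (16, 7)
Match found at i = 10.

k = 10


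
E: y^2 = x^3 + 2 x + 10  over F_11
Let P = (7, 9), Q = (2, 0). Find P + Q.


P != Q, so use the chord formula.
s = (y2 - y1) / (x2 - x1) = (2) / (6) mod 11 = 4
x3 = s^2 - x1 - x2 mod 11 = 4^2 - 7 - 2 = 7
y3 = s (x1 - x3) - y1 mod 11 = 4 * (7 - 7) - 9 = 2

P + Q = (7, 2)
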